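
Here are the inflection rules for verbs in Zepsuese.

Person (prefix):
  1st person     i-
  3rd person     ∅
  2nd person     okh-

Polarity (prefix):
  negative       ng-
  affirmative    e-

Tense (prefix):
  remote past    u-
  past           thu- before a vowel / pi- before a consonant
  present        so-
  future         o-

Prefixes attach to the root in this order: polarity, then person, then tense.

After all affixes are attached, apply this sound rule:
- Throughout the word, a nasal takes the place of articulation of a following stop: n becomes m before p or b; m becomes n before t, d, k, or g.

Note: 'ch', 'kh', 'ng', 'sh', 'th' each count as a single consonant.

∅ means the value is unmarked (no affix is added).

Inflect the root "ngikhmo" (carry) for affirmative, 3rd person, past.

thuengikhmo

Attach polarity affirmative e- → engikhmo.
person = 3rd person: zero marking, form stays engikhmo.
Attach tense past thu- (before vowel 'e') → thuengikhmo.
Nasal assimilation: no change.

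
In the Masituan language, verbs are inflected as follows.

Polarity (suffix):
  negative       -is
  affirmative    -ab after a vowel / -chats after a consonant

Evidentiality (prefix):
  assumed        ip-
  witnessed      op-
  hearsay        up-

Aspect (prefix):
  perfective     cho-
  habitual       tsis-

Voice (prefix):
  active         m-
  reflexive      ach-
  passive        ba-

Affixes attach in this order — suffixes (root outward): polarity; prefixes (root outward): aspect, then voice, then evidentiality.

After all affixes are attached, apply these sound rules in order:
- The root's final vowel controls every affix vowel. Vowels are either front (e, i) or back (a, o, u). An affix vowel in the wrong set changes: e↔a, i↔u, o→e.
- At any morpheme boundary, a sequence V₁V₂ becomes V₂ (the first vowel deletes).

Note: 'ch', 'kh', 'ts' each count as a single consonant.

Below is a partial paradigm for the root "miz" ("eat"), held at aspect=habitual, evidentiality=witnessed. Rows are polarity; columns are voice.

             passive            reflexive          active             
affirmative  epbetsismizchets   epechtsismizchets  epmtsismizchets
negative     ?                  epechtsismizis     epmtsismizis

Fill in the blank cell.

Attach aspect habitual tsis- → tsismiz.
Attach polarity negative -is → tsismizis.
Attach voice passive ba- → batsismizis.
Attach evidentiality witnessed op- → opbatsismizis.
Apply vowel harmony: opbatsismizis → epbetsismizis.
Vowel deletion: no change.

epbetsismizis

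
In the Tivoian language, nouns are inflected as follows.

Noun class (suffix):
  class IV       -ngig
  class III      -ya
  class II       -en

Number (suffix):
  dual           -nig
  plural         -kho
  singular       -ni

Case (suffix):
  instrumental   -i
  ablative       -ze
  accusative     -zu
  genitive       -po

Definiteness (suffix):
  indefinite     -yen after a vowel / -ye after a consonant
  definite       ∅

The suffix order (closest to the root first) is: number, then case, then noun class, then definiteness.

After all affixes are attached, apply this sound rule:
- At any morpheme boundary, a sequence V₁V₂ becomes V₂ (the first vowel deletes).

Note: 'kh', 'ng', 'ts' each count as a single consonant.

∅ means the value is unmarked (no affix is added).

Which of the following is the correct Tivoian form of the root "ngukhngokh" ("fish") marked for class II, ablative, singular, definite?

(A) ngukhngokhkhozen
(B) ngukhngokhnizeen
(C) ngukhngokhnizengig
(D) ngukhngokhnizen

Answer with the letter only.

D

Attach number singular -ni → ngukhngokhni.
Attach case ablative -ze → ngukhngokhnize.
Attach noun class class II -en → ngukhngokhnizeen.
definiteness = definite: zero marking, form stays ngukhngokhnizeen.
Apply vowel deletion: ngukhngokhnizeen → ngukhngokhnizen.
So the correct form is ngukhngokhnizen, option (D).
(B) ngukhngokhnizeen is wrong: it fails to apply the sound rule(s).
(A) ngukhngokhkhozen is wrong: it uses plural instead of singular for number.
(C) ngukhngokhnizengig is wrong: it uses class IV instead of class II for noun class.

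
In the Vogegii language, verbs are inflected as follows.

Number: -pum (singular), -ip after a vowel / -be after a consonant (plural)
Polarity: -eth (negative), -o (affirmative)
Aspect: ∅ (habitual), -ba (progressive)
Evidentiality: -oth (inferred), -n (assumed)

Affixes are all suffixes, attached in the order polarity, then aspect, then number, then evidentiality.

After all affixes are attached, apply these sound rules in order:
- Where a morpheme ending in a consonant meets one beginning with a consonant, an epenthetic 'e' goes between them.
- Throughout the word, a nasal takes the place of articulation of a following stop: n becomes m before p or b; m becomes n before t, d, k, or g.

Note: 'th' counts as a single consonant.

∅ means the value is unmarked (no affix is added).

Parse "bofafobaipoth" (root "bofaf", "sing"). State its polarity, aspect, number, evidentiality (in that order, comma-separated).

Segment: bofaf-o-ba-ip-oth.
polarity: -o → affirmative.
aspect: -ba → progressive.
number: -ip/be → plural.
evidentiality: -oth → inferred.

affirmative, progressive, plural, inferred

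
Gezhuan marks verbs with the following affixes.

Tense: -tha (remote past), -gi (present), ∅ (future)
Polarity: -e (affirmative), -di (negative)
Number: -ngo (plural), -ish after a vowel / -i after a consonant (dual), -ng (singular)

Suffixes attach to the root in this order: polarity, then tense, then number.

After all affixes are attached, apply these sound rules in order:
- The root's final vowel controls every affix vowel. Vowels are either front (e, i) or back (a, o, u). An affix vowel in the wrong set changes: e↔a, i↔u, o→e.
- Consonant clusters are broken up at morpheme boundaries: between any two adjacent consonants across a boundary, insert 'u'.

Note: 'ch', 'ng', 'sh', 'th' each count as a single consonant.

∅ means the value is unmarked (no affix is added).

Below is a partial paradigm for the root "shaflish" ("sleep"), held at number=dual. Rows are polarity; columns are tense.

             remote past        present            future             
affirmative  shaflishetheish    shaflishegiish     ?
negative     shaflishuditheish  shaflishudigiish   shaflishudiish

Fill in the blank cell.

shaflisheish

Attach polarity affirmative -e → shaflishe.
tense = future: zero marking, form stays shaflishe.
Attach number dual -ish (after vowel 'e') → shaflisheish.
Vowel harmony: no change.
Epenthesis: no change.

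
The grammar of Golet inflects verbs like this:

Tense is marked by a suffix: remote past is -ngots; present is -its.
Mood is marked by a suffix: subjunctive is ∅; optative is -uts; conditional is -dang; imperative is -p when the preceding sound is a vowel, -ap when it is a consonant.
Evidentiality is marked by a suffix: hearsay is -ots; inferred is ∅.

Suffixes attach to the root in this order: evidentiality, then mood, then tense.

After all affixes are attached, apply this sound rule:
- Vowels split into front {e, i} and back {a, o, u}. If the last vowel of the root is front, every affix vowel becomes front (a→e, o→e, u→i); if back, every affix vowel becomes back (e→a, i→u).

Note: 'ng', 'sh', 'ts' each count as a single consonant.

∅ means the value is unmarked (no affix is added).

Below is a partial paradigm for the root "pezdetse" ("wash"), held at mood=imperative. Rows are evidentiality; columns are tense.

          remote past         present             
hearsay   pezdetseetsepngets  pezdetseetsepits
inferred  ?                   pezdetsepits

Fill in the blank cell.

evidentiality = inferred: zero marking, form stays pezdetse.
Attach mood imperative -p (after vowel 'e') → pezdetsep.
Attach tense remote past -ngots → pezdetsepngots.
Apply vowel harmony: pezdetsepngots → pezdetsepngets.

pezdetsepngets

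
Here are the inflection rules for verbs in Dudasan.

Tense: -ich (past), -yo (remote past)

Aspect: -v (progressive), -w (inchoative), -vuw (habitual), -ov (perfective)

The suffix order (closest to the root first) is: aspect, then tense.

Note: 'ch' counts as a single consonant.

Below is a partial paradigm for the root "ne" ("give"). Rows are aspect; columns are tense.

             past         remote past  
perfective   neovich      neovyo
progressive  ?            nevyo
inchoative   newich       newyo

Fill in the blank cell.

Attach aspect progressive -v → nev.
Attach tense past -ich → nevich.

nevich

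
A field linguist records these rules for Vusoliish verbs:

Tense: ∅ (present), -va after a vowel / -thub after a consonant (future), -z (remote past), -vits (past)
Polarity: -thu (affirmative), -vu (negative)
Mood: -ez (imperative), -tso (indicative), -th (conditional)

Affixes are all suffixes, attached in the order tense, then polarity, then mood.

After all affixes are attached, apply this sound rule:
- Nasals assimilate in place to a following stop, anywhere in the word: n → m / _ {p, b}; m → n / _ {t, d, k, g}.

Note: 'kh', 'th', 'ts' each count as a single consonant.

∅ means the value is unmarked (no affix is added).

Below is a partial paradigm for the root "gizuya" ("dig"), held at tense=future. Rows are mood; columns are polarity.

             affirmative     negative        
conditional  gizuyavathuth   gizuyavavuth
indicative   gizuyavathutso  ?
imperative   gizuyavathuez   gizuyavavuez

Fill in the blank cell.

Attach tense future -va (after vowel 'a') → gizuyava.
Attach polarity negative -vu → gizuyavavu.
Attach mood indicative -tso → gizuyavavutso.
Nasal assimilation: no change.

gizuyavavutso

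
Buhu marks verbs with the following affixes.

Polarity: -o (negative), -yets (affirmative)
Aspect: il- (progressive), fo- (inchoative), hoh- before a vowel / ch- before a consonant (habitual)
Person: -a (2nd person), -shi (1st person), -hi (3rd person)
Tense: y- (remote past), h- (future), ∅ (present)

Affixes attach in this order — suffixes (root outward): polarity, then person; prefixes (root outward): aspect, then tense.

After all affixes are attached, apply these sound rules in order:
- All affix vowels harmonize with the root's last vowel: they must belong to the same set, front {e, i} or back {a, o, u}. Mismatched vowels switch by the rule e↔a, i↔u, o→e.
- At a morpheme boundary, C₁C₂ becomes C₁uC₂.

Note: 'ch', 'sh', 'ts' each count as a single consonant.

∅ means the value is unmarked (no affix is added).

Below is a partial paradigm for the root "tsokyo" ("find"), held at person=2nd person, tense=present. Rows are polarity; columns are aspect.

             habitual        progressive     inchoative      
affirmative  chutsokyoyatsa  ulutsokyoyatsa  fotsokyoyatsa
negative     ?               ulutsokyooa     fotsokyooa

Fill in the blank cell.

Attach polarity negative -o → tsokyoo.
Attach person 2nd person -a → tsokyooa.
Attach aspect habitual ch- (before consonant 'ts') → chtsokyooa.
tense = present: zero marking, form stays chtsokyooa.
Vowel harmony: no change.
Apply epenthesis: chtsokyooa → chutsokyooa.

chutsokyooa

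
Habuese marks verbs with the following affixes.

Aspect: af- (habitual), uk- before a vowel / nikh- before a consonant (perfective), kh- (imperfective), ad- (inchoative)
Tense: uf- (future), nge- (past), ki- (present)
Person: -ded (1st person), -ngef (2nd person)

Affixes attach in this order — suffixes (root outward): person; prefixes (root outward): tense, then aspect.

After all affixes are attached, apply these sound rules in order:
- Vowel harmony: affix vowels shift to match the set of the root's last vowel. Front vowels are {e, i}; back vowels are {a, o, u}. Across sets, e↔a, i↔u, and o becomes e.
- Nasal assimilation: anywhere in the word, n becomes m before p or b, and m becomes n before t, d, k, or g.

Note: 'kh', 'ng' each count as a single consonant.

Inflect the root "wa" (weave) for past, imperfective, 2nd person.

Attach tense past nge- → ngewa.
Attach aspect imperfective kh- → khngewa.
Attach person 2nd person -ngef → khngewangef.
Apply vowel harmony: khngewangef → khngawangaf.
Nasal assimilation: no change.

khngawangaf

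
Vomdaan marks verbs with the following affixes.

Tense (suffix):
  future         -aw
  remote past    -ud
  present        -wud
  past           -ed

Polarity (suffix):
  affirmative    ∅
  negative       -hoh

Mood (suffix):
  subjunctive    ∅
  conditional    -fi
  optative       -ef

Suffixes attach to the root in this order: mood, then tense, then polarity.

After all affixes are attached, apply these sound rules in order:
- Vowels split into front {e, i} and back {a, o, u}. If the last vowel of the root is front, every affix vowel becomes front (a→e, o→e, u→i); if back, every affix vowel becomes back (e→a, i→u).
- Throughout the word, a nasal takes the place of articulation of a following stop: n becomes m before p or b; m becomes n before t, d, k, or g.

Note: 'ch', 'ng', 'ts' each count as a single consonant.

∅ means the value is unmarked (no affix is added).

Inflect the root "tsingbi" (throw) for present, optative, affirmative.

Attach mood optative -ef → tsingbief.
Attach tense present -wud → tsingbiefwud.
polarity = affirmative: zero marking, form stays tsingbiefwud.
Apply vowel harmony: tsingbiefwud → tsingbiefwid.
Nasal assimilation: no change.

tsingbiefwid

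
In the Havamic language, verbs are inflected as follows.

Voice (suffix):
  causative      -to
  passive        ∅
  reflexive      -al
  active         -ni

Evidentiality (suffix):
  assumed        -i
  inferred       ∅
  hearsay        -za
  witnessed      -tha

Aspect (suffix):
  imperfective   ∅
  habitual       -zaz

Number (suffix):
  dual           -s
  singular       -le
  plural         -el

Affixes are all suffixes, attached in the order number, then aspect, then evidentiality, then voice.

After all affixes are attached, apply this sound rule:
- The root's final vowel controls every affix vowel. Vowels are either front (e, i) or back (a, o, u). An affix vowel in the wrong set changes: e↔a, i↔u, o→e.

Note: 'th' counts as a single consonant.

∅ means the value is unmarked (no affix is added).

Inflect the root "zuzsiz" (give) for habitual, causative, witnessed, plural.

Attach number plural -el → zuzsizel.
Attach aspect habitual -zaz → zuzsizelzaz.
Attach evidentiality witnessed -tha → zuzsizelzaztha.
Attach voice causative -to → zuzsizelzazthato.
Apply vowel harmony: zuzsizelzazthato → zuzsizelzezthete.

zuzsizelzezthete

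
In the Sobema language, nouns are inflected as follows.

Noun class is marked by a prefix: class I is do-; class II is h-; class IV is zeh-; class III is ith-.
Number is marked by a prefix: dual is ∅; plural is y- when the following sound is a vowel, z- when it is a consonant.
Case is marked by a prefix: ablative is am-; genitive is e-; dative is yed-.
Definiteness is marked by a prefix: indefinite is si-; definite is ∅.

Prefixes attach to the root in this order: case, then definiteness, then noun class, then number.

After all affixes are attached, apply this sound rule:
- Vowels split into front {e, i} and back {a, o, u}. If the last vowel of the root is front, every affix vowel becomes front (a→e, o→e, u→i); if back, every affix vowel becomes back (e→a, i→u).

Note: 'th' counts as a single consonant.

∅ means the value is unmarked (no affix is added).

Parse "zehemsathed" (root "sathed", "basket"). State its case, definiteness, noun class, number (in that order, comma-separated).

ablative, definite, class IV, dual

Segment: zeh-am-sathed.
case: am- → ablative.
definiteness: ∅ → definite.
noun class: zeh- → class IV.
number: ∅ → dual.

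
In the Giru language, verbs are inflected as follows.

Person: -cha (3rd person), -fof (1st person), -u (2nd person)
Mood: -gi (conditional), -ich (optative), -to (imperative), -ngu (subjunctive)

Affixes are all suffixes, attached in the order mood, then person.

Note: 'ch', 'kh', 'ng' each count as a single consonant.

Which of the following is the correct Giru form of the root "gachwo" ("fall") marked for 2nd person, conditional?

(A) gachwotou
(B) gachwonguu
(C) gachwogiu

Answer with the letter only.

C

Attach mood conditional -gi → gachwogi.
Attach person 2nd person -u → gachwogiu.
So the correct form is gachwogiu, option (C).
(B) gachwonguu is wrong: it uses subjunctive instead of conditional for mood.
(A) gachwotou is wrong: it uses imperative instead of conditional for mood.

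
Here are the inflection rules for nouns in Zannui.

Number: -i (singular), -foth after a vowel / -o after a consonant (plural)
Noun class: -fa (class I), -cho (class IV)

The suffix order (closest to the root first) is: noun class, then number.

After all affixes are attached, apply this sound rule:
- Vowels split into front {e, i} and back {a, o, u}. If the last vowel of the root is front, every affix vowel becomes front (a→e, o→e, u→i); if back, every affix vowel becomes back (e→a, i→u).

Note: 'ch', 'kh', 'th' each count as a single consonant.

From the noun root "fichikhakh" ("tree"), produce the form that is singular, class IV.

fichikhakhchou

Attach noun class class IV -cho → fichikhakhcho.
Attach number singular -i → fichikhakhchoi.
Apply vowel harmony: fichikhakhchoi → fichikhakhchou.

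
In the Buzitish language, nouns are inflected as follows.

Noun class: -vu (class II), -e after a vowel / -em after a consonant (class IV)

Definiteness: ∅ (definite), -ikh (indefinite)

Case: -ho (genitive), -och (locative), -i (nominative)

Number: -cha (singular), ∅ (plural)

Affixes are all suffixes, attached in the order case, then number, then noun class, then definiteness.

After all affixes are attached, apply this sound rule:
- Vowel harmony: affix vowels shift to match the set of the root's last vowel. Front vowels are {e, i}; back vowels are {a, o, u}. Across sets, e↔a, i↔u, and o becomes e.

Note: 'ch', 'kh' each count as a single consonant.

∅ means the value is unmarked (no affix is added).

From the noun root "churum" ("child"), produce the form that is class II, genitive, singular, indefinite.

Attach case genitive -ho → churumho.
Attach number singular -cha → churumhocha.
Attach noun class class II -vu → churumhochavu.
Attach definiteness indefinite -ikh → churumhochavuikh.
Apply vowel harmony: churumhochavuikh → churumhochavuukh.

churumhochavuukh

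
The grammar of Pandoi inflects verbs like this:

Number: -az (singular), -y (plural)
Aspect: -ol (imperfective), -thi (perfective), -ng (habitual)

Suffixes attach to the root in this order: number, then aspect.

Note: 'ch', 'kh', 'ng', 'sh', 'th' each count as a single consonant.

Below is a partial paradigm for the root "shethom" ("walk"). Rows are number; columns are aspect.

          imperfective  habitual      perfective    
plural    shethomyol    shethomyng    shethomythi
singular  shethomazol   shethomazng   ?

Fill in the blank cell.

Attach number singular -az → shethomaz.
Attach aspect perfective -thi → shethomazthi.

shethomazthi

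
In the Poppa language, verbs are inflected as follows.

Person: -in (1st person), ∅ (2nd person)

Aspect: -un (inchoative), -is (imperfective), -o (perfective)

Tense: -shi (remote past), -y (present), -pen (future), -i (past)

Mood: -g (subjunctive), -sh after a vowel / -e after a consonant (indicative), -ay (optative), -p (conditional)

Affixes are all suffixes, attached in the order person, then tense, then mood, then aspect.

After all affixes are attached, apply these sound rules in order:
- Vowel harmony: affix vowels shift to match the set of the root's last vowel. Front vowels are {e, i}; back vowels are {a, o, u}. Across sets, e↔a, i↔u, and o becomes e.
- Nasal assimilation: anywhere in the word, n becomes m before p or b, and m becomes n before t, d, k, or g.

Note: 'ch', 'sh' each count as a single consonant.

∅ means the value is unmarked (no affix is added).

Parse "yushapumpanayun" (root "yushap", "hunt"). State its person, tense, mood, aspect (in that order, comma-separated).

Segment: yushap-in-pen-ay-un.
person: -in → 1st person.
tense: -pen → future.
mood: -ay → optative.
aspect: -un → inchoative.

1st person, future, optative, inchoative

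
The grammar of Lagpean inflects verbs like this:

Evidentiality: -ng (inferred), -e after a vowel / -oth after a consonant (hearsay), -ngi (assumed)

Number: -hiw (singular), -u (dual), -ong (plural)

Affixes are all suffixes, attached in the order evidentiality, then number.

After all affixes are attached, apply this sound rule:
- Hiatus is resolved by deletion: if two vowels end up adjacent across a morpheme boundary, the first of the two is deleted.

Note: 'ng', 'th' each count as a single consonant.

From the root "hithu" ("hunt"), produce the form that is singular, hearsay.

hithehiw

Attach evidentiality hearsay -e (after vowel 'u') → hithue.
Attach number singular -hiw → hithuehiw.
Apply vowel deletion: hithuehiw → hithehiw.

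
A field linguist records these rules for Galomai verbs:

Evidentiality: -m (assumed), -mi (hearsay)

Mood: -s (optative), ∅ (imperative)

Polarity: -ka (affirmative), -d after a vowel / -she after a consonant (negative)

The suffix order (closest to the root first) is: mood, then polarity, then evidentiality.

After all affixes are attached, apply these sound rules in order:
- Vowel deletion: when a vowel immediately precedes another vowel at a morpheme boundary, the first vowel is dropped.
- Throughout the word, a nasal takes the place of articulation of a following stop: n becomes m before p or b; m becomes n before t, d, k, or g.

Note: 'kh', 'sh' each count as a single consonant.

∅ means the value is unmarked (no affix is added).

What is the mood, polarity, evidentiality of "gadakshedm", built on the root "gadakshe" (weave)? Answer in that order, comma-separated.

Segment: gadakshe-d-m.
mood: ∅ → imperative.
polarity: -d/she → negative.
evidentiality: -m → assumed.

imperative, negative, assumed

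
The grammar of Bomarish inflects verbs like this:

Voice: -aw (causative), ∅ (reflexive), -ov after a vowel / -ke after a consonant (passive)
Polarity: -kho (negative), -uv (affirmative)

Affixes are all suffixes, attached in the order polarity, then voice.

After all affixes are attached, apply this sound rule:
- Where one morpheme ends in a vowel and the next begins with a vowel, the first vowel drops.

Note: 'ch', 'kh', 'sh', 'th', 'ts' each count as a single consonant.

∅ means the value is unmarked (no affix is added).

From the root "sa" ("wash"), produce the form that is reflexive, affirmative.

Attach polarity affirmative -uv → sauv.
voice = reflexive: zero marking, form stays sauv.
Apply vowel deletion: sauv → suv.

suv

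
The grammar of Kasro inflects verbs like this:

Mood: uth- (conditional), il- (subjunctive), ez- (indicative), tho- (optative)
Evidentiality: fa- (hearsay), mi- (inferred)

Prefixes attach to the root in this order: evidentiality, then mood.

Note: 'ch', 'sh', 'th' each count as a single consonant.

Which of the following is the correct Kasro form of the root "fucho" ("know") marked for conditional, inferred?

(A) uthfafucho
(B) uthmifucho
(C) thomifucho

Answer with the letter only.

Attach evidentiality inferred mi- → mifucho.
Attach mood conditional uth- → uthmifucho.
So the correct form is uthmifucho, option (B).
(C) thomifucho is wrong: it uses optative instead of conditional for mood.
(A) uthfafucho is wrong: it uses hearsay instead of inferred for evidentiality.

B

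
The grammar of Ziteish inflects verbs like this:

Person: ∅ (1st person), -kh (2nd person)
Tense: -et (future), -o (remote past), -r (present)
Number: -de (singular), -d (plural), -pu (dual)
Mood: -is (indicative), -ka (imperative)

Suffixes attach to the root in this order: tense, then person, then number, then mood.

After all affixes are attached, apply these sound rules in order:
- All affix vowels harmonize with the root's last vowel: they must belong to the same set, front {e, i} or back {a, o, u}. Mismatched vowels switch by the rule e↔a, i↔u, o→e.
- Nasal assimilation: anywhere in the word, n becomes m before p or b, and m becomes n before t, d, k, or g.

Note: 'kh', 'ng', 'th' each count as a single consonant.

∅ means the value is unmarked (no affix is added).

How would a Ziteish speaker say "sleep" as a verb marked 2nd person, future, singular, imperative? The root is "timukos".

Attach tense future -et → timukoset.
Attach person 2nd person -kh → timukosetkh.
Attach number singular -de → timukosetkhde.
Attach mood imperative -ka → timukosetkhdeka.
Apply vowel harmony: timukosetkhdeka → timukosatkhdaka.
Nasal assimilation: no change.

timukosatkhdaka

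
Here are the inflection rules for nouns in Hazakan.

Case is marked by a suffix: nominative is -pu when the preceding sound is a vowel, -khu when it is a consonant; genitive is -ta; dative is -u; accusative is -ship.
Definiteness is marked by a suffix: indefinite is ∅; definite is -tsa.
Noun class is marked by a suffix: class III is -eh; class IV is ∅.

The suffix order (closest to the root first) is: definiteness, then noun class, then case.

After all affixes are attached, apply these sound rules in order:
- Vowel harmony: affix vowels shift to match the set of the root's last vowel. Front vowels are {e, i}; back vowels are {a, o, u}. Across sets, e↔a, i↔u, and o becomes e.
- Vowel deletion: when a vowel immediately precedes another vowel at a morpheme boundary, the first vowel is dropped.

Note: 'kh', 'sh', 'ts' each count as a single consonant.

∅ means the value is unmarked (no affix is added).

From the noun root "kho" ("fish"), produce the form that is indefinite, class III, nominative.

definiteness = indefinite: zero marking, form stays kho.
Attach noun class class III -eh → khoeh.
Attach case nominative -khu (after consonant 'h') → khoehkhu.
Apply vowel harmony: khoehkhu → khoahkhu.
Apply vowel deletion: khoahkhu → khahkhu.

khahkhu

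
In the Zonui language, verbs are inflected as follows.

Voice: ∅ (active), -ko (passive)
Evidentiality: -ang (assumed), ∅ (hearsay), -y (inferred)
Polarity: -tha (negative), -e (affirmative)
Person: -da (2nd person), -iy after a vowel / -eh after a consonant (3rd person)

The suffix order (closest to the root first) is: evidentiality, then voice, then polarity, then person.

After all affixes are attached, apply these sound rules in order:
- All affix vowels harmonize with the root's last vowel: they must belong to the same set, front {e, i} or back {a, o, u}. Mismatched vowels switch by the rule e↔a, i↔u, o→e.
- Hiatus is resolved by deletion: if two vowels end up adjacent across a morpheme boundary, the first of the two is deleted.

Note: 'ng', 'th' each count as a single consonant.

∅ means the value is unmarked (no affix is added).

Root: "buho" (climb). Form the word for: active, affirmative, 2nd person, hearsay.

buhada

evidentiality = hearsay: zero marking, form stays buho.
voice = active: zero marking, form stays buho.
Attach polarity affirmative -e → buhoe.
Attach person 2nd person -da → buhoeda.
Apply vowel harmony: buhoeda → buhoada.
Apply vowel deletion: buhoada → buhada.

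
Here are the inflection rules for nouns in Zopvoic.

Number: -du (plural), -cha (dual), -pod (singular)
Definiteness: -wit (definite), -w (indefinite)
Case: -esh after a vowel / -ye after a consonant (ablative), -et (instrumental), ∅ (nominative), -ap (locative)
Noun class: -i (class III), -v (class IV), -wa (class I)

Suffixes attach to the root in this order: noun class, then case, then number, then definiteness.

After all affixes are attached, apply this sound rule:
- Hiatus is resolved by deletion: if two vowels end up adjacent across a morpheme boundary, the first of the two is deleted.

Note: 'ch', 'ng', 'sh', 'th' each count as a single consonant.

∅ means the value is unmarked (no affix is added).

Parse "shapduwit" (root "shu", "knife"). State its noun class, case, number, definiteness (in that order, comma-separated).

Segment: shu-i-ap-du-wit.
noun class: -i → class III.
case: -ap → locative.
number: -du → plural.
definiteness: -wit → definite.

class III, locative, plural, definite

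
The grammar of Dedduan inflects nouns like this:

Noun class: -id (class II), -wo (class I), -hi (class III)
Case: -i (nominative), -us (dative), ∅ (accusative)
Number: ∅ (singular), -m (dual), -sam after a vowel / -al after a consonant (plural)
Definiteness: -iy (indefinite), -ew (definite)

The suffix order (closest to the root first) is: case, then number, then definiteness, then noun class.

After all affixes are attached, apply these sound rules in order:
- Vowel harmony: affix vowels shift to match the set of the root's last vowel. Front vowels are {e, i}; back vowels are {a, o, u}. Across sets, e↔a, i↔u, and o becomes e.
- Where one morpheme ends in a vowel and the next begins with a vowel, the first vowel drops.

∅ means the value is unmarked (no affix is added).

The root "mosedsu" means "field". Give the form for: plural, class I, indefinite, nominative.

mosedsusamuywo

Attach case nominative -i → mosedsui.
Attach number plural -sam (after vowel 'i') → mosedsuisam.
Attach definiteness indefinite -iy → mosedsuisamiy.
Attach noun class class I -wo → mosedsuisamiywo.
Apply vowel harmony: mosedsuisamiywo → mosedsuusamuywo.
Apply vowel deletion: mosedsuusamuywo → mosedsusamuywo.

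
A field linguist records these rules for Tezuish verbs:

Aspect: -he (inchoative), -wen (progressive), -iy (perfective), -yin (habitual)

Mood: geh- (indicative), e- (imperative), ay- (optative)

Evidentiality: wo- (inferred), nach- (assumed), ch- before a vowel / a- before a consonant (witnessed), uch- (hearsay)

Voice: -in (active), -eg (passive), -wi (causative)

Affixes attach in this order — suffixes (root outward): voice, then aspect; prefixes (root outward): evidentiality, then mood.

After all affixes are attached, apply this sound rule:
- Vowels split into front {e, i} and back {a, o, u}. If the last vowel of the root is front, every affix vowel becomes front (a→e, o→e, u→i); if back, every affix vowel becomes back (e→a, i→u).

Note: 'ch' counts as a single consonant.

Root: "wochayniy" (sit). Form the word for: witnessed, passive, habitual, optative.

eyewochayniyegyin

Attach evidentiality witnessed a- (before consonant 'w') → awochayniy.
Attach voice passive -eg → awochayniyeg.
Attach aspect habitual -yin → awochayniyegyin.
Attach mood optative ay- → ayawochayniyegyin.
Apply vowel harmony: ayawochayniyegyin → eyewochayniyegyin.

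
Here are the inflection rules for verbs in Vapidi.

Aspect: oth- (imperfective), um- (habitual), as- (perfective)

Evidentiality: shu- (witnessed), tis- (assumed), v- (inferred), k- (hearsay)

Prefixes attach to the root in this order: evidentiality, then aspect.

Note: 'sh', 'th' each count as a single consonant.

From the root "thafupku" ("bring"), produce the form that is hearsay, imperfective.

Attach evidentiality hearsay k- → kthafupku.
Attach aspect imperfective oth- → othkthafupku.

othkthafupku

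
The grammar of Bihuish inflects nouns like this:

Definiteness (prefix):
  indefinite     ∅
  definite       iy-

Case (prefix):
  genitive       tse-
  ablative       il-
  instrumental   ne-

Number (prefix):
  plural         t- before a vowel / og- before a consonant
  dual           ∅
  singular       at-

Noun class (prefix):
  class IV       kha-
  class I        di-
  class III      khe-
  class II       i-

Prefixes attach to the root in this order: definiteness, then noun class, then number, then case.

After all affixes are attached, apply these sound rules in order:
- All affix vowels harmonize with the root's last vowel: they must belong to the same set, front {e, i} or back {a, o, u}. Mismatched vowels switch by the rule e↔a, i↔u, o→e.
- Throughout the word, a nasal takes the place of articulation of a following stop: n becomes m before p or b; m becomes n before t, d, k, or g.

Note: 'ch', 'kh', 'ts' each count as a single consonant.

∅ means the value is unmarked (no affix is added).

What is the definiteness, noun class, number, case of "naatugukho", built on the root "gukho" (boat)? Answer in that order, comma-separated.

Segment: ne-at-i-gukho.
definiteness: ∅ → indefinite.
noun class: i- → class II.
number: at- → singular.
case: ne- → instrumental.

indefinite, class II, singular, instrumental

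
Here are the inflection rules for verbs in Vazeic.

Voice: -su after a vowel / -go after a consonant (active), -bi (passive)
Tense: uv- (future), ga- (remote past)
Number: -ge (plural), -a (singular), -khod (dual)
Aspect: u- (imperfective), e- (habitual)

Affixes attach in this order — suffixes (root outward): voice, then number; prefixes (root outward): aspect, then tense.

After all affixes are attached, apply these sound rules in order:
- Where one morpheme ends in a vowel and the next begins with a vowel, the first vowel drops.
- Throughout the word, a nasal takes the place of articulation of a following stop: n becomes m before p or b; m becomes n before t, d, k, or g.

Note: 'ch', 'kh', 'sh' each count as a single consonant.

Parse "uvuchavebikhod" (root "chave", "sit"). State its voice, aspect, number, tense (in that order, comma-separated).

Segment: uv-u-chave-bi-khod.
voice: -bi → passive.
aspect: u- → imperfective.
number: -khod → dual.
tense: uv- → future.

passive, imperfective, dual, future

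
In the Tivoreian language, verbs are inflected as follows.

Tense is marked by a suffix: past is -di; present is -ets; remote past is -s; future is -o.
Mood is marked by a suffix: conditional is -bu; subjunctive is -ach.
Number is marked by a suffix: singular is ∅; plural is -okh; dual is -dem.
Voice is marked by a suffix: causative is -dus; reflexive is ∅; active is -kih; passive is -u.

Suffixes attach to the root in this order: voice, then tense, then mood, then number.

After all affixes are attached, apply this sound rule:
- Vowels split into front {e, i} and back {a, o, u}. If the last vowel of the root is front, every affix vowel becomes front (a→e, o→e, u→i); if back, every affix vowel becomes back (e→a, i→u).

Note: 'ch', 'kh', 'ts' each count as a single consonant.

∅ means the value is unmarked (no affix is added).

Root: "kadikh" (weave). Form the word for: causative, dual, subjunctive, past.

kadikhdisdiechdem

Attach voice causative -dus → kadikhdus.
Attach tense past -di → kadikhdusdi.
Attach mood subjunctive -ach → kadikhdusdiach.
Attach number dual -dem → kadikhdusdiachdem.
Apply vowel harmony: kadikhdusdiachdem → kadikhdisdiechdem.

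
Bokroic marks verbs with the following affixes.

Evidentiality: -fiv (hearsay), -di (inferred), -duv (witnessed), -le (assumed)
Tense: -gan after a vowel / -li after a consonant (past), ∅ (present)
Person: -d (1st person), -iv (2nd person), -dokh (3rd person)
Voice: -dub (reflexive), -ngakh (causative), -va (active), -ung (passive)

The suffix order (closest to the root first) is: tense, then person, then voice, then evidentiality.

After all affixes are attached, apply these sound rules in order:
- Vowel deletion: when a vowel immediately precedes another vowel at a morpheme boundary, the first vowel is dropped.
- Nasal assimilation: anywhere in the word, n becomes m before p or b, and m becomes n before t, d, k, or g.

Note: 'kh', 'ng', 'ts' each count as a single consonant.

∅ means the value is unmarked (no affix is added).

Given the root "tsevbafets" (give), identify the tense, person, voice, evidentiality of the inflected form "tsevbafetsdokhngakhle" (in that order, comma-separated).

Segment: tsevbafets-dokh-ngakh-le.
tense: ∅ → present.
person: -dokh → 3rd person.
voice: -ngakh → causative.
evidentiality: -le → assumed.

present, 3rd person, causative, assumed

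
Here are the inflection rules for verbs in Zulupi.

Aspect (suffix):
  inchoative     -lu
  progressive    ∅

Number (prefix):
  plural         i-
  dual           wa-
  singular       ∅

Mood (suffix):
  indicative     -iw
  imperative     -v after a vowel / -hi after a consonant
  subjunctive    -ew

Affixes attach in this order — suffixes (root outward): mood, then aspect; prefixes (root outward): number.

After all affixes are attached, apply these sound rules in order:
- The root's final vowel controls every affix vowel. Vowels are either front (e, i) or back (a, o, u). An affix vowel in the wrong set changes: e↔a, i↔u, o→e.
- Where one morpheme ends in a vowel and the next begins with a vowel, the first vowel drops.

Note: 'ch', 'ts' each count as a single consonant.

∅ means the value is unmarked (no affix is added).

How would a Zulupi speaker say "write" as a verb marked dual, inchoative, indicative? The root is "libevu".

Attach mood indicative -iw → libevuiw.
Attach aspect inchoative -lu → libevuiwlu.
Attach number dual wa- → walibevuiwlu.
Apply vowel harmony: walibevuiwlu → walibevuuwlu.
Apply vowel deletion: walibevuuwlu → walibevuwlu.

walibevuwlu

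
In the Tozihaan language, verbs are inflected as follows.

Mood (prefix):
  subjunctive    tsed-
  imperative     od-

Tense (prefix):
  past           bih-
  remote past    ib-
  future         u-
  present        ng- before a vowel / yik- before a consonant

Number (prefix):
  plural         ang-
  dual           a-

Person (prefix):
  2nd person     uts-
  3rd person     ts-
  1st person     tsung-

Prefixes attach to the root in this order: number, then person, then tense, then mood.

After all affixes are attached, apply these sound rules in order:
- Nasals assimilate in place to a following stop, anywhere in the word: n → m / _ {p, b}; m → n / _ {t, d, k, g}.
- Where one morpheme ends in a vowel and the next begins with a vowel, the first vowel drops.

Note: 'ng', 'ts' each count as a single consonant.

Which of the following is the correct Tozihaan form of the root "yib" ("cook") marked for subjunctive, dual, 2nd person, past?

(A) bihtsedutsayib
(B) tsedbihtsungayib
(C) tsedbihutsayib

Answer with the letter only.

C

Attach number dual a- → ayib.
Attach person 2nd person uts- → utsayib.
Attach tense past bih- → bihutsayib.
Attach mood subjunctive tsed- → tsedbihutsayib.
Nasal assimilation: no change.
Vowel deletion: no change.
So the correct form is tsedbihutsayib, option (C).
(B) tsedbihtsungayib is wrong: it uses 1st person instead of 2nd person for person.
(A) bihtsedutsayib is wrong: it has the affixes in the wrong order.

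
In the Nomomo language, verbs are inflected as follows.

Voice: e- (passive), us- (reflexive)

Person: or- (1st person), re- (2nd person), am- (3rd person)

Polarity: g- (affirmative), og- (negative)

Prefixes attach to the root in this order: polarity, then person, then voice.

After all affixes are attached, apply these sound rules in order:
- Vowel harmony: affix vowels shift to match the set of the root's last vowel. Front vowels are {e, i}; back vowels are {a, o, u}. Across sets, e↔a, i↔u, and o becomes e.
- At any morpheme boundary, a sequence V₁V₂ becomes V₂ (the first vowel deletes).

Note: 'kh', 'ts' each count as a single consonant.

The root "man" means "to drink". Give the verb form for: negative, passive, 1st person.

Attach polarity negative og- → ogman.
Attach person 1st person or- → orogman.
Attach voice passive e- → eorogman.
Apply vowel harmony: eorogman → aorogman.
Apply vowel deletion: aorogman → orogman.

orogman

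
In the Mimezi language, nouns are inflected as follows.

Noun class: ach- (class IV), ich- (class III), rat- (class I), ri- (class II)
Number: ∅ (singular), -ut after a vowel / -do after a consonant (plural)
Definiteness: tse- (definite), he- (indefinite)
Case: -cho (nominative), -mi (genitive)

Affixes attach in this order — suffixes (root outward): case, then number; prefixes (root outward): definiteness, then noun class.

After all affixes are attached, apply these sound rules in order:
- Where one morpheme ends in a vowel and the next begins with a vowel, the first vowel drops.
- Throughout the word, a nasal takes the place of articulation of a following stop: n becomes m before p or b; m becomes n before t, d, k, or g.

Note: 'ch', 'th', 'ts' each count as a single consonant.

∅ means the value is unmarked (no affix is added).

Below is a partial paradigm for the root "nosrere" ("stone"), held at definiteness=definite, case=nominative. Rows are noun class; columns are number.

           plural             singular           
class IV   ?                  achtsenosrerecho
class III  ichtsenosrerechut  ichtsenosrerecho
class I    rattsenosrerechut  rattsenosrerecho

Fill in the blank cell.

achtsenosrerechut

Attach definiteness definite tse- → tsenosrere.
Attach case nominative -cho → tsenosrerecho.
Attach number plural -ut (after vowel 'o') → tsenosrerechout.
Attach noun class class IV ach- → achtsenosrerechout.
Apply vowel deletion: achtsenosrerechout → achtsenosrerechut.
Nasal assimilation: no change.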